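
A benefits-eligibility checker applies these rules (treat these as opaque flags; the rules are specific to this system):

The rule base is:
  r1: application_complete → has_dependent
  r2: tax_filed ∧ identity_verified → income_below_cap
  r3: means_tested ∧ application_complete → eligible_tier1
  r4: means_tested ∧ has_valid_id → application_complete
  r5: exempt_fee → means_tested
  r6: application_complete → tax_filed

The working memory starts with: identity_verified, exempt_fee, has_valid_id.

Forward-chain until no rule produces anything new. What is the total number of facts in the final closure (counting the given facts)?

Round 1: r5 [exempt_fee → means_tested]. New: means_tested.
Round 2: r4 [means_tested ∧ has_valid_id → application_complete]. New: application_complete.
Round 3: r1 [application_complete → has_dependent]; r3 [means_tested ∧ application_complete → eligible_tier1]; r6 [application_complete → tax_filed]. New: has_dependent, eligible_tier1, tax_filed.
Round 4: r2 [tax_filed ∧ identity_verified → income_below_cap]. New: income_below_cap.
Closure: {application_complete, eligible_tier1, exempt_fee, has_dependent, has_valid_id, identity_verified, income_below_cap, means_tested, tax_filed} — 9 facts.

9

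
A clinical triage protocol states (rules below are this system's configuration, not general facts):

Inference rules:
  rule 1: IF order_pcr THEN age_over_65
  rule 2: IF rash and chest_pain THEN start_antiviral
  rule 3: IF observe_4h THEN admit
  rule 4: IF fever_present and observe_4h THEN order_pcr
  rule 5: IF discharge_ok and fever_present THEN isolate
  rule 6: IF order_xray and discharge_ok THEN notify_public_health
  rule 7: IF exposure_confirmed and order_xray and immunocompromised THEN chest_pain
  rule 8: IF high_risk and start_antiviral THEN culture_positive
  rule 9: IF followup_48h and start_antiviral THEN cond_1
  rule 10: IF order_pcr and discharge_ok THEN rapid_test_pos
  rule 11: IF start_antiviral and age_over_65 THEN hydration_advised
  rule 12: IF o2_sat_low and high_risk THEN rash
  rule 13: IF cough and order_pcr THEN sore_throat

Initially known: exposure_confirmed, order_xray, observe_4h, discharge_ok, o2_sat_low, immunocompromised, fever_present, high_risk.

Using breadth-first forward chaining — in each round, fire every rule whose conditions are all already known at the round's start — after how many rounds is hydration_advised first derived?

Round 1 fires rule 3, rule 4, rule 5, rule 6, rule 7, rule 12, giving admit, order_pcr, isolate, notify_public_health, chest_pain, rash.
Round 2 fires rule 1, rule 2, rule 10, giving age_over_65, start_antiviral, rapid_test_pos.
Round 3 fires rule 8, rule 11, giving culture_positive, hydration_advised.
hydration_advised first appears in round 3.

3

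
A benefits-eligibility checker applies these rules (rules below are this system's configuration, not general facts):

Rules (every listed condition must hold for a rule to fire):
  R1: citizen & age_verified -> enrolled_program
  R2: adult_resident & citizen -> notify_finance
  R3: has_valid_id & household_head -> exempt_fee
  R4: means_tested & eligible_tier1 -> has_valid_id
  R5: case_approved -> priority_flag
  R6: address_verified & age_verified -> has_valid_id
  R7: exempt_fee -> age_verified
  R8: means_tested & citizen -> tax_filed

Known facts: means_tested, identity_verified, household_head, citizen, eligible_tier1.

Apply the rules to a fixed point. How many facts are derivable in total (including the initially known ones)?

10

Round 1: R4 [means_tested & eligible_tier1 -> has_valid_id]; R8 [means_tested & citizen -> tax_filed]. New: has_valid_id, tax_filed.
Round 2: R3 [has_valid_id & household_head -> exempt_fee]. New: exempt_fee.
Round 3: R7 [exempt_fee -> age_verified]. New: age_verified.
Round 4: R1 [citizen & age_verified -> enrolled_program]. New: enrolled_program.
Closure: {age_verified, citizen, eligible_tier1, enrolled_program, exempt_fee, has_valid_id, household_head, identity_verified, means_tested, tax_filed} — 10 facts.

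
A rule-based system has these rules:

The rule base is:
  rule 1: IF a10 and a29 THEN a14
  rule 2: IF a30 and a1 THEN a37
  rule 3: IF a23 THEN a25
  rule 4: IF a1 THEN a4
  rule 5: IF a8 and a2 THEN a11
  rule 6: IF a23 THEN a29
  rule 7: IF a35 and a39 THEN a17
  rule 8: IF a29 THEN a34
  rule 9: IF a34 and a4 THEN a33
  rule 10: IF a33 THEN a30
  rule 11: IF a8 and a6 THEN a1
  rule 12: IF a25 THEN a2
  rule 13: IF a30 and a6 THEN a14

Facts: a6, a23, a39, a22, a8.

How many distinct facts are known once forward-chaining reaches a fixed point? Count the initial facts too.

Round 1 fires rule 3, rule 6, rule 11, giving a25, a29, a1.
Round 2 fires rule 4, rule 8, rule 12, giving a4, a34, a2.
Round 3 fires rule 5, rule 9, giving a11, a33.
Round 4 fires rule 10, giving a30.
Round 5 fires rule 2, rule 13, giving a37, a14.
Closure: {a1, a11, a14, a2, a22, a23, a25, a29, a30, a33, a34, a37, a39, a4, a6, a8} — 16 facts.

16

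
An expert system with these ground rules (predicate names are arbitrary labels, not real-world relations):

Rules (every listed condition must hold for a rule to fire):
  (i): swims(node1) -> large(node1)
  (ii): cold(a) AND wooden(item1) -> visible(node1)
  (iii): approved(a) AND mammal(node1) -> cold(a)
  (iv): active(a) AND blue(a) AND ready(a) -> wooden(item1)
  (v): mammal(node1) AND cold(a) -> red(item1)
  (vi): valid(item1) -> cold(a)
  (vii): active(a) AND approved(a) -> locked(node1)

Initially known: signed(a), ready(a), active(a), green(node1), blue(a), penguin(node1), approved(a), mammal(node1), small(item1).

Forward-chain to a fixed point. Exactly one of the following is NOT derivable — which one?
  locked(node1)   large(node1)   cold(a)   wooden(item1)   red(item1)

large(node1)

Round 1: (iii) [approved(a) AND mammal(node1) -> cold(a)]; (iv) [active(a) AND blue(a) AND ready(a) -> wooden(item1)]; (vii) [active(a) AND approved(a) -> locked(node1)]. New: cold(a), wooden(item1), locked(node1).
Round 2: (ii) [cold(a) AND wooden(item1) -> visible(node1)]; (v) [mammal(node1) AND cold(a) -> red(item1)]. New: visible(node1), red(item1).
Derived: locked(node1) (round 1), red(item1) (round 2), wooden(item1) (round 1), cold(a) (round 1). large(node1) never appears in any round.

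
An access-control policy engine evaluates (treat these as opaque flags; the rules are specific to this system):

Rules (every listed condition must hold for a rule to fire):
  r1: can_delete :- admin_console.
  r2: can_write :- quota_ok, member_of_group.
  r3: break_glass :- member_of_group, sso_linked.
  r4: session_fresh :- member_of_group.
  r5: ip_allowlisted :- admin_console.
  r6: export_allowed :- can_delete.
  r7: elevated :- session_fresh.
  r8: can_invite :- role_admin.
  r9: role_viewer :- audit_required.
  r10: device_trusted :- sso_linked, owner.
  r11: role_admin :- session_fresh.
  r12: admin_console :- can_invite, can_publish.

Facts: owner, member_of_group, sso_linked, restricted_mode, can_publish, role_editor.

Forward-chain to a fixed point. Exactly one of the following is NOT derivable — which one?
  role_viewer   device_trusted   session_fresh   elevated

Round 1 — r3, r4, r10, derive break_glass, session_fresh, device_trusted.
Round 2 — r7, r11, derive elevated, role_admin.
Round 3 — r8, derive can_invite.
Round 4 — r12, derive admin_console.
Round 5 — r1, r5, derive can_delete, ip_allowlisted.
Round 6 — r6, derive export_allowed.
Derived: device_trusted (round 1), elevated (round 2), session_fresh (round 1). role_viewer never appears in any round.

role_viewer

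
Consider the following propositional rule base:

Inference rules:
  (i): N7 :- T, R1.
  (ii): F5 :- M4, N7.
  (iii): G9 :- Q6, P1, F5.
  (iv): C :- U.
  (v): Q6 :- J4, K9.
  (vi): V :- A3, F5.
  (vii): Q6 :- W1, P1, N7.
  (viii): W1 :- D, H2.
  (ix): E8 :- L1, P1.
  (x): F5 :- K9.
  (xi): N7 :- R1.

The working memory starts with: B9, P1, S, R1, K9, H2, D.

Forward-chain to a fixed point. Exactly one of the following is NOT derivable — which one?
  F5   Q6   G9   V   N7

Round 1: (viii) [W1 :- D, H2.]; (x) [F5 :- K9.]; (xi) [N7 :- R1.]. Adds W1, F5, N7.
Round 2: (vii) [Q6 :- W1, P1, N7.]. Adds Q6.
Round 3: (iii) [G9 :- Q6, P1, F5.]. Adds G9.
Derived: N7 (round 1), G9 (round 3), F5 (round 1), Q6 (round 2). V never appears in any round.

V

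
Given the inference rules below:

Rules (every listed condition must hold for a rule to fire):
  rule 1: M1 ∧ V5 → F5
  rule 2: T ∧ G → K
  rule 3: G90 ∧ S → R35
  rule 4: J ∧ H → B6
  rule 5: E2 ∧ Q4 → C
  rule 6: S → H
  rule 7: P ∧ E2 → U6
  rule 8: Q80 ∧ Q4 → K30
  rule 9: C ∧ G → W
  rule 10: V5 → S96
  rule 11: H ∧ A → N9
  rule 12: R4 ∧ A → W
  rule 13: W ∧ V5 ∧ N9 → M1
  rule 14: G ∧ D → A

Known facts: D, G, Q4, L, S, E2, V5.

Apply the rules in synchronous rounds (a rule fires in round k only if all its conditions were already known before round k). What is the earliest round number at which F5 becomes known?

Round 1 fires rule 5, rule 6, rule 10, rule 14, giving C, H, S96, A.
Round 2 fires rule 9, rule 11, giving W, N9.
Round 3 fires rule 13, giving M1.
Round 4 fires rule 1, giving F5.
F5 first appears in round 4.

4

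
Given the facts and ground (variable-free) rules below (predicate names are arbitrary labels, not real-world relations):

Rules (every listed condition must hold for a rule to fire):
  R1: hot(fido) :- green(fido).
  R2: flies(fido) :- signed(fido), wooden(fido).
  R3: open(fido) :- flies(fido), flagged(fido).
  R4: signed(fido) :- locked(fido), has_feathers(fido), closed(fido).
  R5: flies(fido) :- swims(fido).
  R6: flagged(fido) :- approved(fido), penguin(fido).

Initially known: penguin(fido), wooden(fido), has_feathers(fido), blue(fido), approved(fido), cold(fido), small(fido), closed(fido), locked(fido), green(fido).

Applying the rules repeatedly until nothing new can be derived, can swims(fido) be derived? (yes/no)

Round 1 — R1, R4, R6, derive hot(fido), signed(fido), flagged(fido).
Round 2 — R2, derive flies(fido).
Round 3 — R3, derive open(fido).
Fixed point reached. No rule has swims(fido) as a consequent, and it is not given.

no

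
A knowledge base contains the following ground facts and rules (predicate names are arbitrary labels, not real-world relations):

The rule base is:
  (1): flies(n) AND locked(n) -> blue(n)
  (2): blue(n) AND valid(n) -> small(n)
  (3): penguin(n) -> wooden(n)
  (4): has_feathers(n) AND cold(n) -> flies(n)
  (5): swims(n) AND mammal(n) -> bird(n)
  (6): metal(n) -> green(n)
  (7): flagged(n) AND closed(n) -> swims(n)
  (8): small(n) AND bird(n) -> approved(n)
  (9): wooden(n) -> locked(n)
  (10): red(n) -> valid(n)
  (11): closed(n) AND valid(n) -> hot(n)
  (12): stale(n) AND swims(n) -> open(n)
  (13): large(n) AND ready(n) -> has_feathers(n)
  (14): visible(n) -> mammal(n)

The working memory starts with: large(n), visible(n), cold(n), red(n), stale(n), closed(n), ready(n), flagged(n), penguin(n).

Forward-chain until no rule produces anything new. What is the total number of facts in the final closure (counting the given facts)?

22

Round 1: (3) [penguin(n) -> wooden(n)]; (7) [flagged(n) AND closed(n) -> swims(n)]; (10) [red(n) -> valid(n)]; (13) [large(n) AND ready(n) -> has_feathers(n)]; (14) [visible(n) -> mammal(n)]. New: wooden(n), swims(n), valid(n), has_feathers(n), mammal(n).
Round 2: (4) [has_feathers(n) AND cold(n) -> flies(n)]; (5) [swims(n) AND mammal(n) -> bird(n)]; (9) [wooden(n) -> locked(n)]; (11) [closed(n) AND valid(n) -> hot(n)]; (12) [stale(n) AND swims(n) -> open(n)]. New: flies(n), bird(n), locked(n), hot(n), open(n).
Round 3: (1) [flies(n) AND locked(n) -> blue(n)]. New: blue(n).
Round 4: (2) [blue(n) AND valid(n) -> small(n)]. New: small(n).
Round 5: (8) [small(n) AND bird(n) -> approved(n)]. New: approved(n).
Closure: {approved(n), bird(n), blue(n), closed(n), cold(n), flagged(n), flies(n), has_feathers(n), hot(n), large(n), locked(n), mammal(n), open(n), penguin(n), ready(n), red(n), small(n), stale(n), swims(n), valid(n), visible(n), wooden(n)} — 22 facts.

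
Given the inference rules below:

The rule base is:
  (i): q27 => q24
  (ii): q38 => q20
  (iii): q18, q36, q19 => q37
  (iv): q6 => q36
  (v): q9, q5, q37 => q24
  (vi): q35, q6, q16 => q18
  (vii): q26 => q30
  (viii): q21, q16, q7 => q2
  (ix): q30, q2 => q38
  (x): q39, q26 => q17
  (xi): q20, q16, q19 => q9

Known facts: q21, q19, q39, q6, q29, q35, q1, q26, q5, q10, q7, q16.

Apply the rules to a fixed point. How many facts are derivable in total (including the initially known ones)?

Round 1 fires (iv), (vi), (vii), (viii), (x), giving q36, q18, q30, q2, q17.
Round 2 fires (iii), (ix), giving q37, q38.
Round 3 fires (ii), giving q20.
Round 4 fires (xi), giving q9.
Round 5 fires (v), giving q24.
Closure: {q1, q10, q16, q17, q18, q19, q2, q20, q21, q24, q26, q29, q30, q35, q36, q37, q38, q39, q5, q6, q7, q9} — 22 facts.

22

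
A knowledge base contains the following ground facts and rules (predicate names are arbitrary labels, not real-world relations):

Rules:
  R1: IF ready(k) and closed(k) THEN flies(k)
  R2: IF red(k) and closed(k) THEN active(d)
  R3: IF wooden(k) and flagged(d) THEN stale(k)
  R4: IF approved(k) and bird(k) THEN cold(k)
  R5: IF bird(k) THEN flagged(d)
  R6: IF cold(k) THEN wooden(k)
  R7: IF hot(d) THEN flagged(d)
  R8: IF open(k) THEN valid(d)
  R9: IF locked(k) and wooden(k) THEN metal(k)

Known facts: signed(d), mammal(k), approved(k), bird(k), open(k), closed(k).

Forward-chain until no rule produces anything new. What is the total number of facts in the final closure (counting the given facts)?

11

Round 1: R4 [IF approved(k) and bird(k) THEN cold(k)]; R5 [IF bird(k) THEN flagged(d)]; R8 [IF open(k) THEN valid(d)]. New: cold(k), flagged(d), valid(d).
Round 2: R6 [IF cold(k) THEN wooden(k)]. New: wooden(k).
Round 3: R3 [IF wooden(k) and flagged(d) THEN stale(k)]. New: stale(k).
Closure: {approved(k), bird(k), closed(k), cold(k), flagged(d), mammal(k), open(k), signed(d), stale(k), valid(d), wooden(k)} — 11 facts.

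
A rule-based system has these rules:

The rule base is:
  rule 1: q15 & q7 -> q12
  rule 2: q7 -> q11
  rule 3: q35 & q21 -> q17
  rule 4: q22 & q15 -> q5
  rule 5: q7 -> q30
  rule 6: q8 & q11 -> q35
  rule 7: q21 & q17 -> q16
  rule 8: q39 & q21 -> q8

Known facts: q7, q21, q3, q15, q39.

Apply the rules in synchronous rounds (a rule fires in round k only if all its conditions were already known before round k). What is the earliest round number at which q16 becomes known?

4

Round 1: rule 1 [q15 & q7 -> q12]; rule 2 [q7 -> q11]; rule 5 [q7 -> q30]; rule 8 [q39 & q21 -> q8]. New: q12, q11, q30, q8.
Round 2: rule 6 [q8 & q11 -> q35]. New: q35.
Round 3: rule 3 [q35 & q21 -> q17]. New: q17.
Round 4: rule 7 [q21 & q17 -> q16]. New: q16.
q16 first appears in round 4.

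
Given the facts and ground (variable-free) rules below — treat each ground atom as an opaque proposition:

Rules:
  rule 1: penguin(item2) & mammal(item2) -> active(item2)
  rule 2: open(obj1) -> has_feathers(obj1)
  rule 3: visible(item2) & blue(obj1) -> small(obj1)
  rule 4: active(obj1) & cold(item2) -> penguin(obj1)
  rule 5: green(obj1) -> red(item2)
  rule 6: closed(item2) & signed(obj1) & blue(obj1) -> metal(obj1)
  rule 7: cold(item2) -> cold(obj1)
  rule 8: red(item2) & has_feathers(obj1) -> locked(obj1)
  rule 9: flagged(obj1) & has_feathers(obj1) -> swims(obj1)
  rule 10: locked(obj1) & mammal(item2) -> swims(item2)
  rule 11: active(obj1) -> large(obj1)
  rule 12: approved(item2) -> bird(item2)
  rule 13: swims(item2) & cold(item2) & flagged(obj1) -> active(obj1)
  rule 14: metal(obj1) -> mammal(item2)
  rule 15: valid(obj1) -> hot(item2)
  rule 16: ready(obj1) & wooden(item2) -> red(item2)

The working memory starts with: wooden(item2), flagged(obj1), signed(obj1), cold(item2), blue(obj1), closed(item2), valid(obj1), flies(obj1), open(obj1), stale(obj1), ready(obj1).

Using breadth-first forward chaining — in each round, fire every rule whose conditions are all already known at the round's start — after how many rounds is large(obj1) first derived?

Round 1: rule 2 [open(obj1) -> has_feathers(obj1)]; rule 6 [closed(item2) & signed(obj1) & blue(obj1) -> metal(obj1)]; rule 7 [cold(item2) -> cold(obj1)]; rule 15 [valid(obj1) -> hot(item2)]; rule 16 [ready(obj1) & wooden(item2) -> red(item2)]. Adds has_feathers(obj1), metal(obj1), cold(obj1), hot(item2), red(item2).
Round 2: rule 8 [red(item2) & has_feathers(obj1) -> locked(obj1)]; rule 9 [flagged(obj1) & has_feathers(obj1) -> swims(obj1)]; rule 14 [metal(obj1) -> mammal(item2)]. Adds locked(obj1), swims(obj1), mammal(item2).
Round 3: rule 10 [locked(obj1) & mammal(item2) -> swims(item2)]. Adds swims(item2).
Round 4: rule 13 [swims(item2) & cold(item2) & flagged(obj1) -> active(obj1)]. Adds active(obj1).
Round 5: rule 4 [active(obj1) & cold(item2) -> penguin(obj1)]; rule 11 [active(obj1) -> large(obj1)]. Adds penguin(obj1), large(obj1).
large(obj1) first appears in round 5.

5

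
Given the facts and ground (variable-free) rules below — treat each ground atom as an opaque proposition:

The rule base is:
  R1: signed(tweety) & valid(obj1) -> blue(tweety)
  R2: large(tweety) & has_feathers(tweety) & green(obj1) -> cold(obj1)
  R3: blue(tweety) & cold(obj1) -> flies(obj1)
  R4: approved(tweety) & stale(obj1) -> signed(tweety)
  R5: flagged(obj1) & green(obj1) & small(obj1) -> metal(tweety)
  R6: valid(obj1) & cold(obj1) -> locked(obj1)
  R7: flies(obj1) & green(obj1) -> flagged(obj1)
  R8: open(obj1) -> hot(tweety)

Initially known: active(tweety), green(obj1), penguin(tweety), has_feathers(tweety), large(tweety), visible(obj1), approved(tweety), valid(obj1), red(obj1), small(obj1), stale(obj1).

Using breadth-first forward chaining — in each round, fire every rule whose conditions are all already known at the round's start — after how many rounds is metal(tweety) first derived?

5

Round 1 fires R2, R4, giving cold(obj1), signed(tweety).
Round 2 fires R1, R6, giving blue(tweety), locked(obj1).
Round 3 fires R3, giving flies(obj1).
Round 4 fires R7, giving flagged(obj1).
Round 5 fires R5, giving metal(tweety).
metal(tweety) first appears in round 5.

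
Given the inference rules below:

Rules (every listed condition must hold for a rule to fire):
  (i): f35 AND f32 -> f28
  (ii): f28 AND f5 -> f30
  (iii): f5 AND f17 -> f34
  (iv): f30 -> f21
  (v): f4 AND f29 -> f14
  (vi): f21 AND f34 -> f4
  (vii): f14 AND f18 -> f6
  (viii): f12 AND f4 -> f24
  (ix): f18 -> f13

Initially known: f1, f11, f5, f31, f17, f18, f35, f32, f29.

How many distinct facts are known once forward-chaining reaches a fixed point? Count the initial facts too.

17

Round 1 fires (i), (iii), (ix), giving f28, f34, f13.
Round 2 fires (ii), giving f30.
Round 3 fires (iv), giving f21.
Round 4 fires (vi), giving f4.
Round 5 fires (v), giving f14.
Round 6 fires (vii), giving f6.
Closure: {f1, f11, f13, f14, f17, f18, f21, f28, f29, f30, f31, f32, f34, f35, f4, f5, f6} — 17 facts.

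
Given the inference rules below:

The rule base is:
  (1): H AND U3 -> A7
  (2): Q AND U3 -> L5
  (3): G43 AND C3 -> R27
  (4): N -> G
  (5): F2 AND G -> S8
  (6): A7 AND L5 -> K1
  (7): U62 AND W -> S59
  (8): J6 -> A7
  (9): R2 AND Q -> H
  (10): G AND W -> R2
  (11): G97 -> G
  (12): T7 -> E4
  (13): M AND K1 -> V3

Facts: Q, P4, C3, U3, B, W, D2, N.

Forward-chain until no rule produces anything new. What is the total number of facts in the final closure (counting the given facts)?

Round 1: (2) [Q AND U3 -> L5]; (4) [N -> G]. New: L5, G.
Round 2: (10) [G AND W -> R2]. New: R2.
Round 3: (9) [R2 AND Q -> H]. New: H.
Round 4: (1) [H AND U3 -> A7]. New: A7.
Round 5: (6) [A7 AND L5 -> K1]. New: K1.
Closure: {A7, B, C3, D2, G, H, K1, L5, N, P4, Q, R2, U3, W} — 14 facts.

14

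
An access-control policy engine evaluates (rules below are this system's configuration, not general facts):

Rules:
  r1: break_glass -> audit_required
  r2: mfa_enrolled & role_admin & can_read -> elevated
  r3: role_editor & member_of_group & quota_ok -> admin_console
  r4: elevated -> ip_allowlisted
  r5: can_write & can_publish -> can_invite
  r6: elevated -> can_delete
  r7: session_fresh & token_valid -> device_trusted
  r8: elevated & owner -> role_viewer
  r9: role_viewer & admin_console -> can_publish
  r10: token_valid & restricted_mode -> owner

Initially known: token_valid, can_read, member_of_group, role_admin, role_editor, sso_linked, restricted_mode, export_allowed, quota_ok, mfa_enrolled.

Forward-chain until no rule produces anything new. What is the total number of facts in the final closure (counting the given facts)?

17

Round 1: r2 [mfa_enrolled & role_admin & can_read -> elevated]; r3 [role_editor & member_of_group & quota_ok -> admin_console]; r10 [token_valid & restricted_mode -> owner]. Adds elevated, admin_console, owner.
Round 2: r4 [elevated -> ip_allowlisted]; r6 [elevated -> can_delete]; r8 [elevated & owner -> role_viewer]. Adds ip_allowlisted, can_delete, role_viewer.
Round 3: r9 [role_viewer & admin_console -> can_publish]. Adds can_publish.
Closure: {admin_console, can_delete, can_publish, can_read, elevated, export_allowed, ip_allowlisted, member_of_group, mfa_enrolled, owner, quota_ok, restricted_mode, role_admin, role_editor, role_viewer, sso_linked, token_valid} — 17 facts.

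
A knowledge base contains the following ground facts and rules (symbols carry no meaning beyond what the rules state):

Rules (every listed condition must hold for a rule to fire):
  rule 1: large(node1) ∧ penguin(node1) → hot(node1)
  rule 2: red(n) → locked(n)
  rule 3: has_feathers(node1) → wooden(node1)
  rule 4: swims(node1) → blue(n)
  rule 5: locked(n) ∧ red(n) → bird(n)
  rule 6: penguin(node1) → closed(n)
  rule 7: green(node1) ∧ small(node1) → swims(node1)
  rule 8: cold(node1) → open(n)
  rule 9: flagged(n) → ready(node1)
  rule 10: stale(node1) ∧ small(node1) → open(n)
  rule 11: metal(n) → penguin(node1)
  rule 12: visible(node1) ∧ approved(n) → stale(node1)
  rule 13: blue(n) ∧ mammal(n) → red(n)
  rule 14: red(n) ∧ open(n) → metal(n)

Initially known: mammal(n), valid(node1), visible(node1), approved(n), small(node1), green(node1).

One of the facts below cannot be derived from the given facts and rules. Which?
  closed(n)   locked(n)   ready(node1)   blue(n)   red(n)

ready(node1)

[1] rule 7 [green(node1) ∧ small(node1) → swims(node1)]; rule 12 [visible(node1) ∧ approved(n) → stale(node1)]. ⇒ new: swims(node1), stale(node1).
[2] rule 4 [swims(node1) → blue(n)]; rule 10 [stale(node1) ∧ small(node1) → open(n)]. ⇒ new: blue(n), open(n).
[3] rule 13 [blue(n) ∧ mammal(n) → red(n)]. ⇒ new: red(n).
[4] rule 2 [red(n) → locked(n)]; rule 14 [red(n) ∧ open(n) → metal(n)]. ⇒ new: locked(n), metal(n).
[5] rule 5 [locked(n) ∧ red(n) → bird(n)]; rule 11 [metal(n) → penguin(node1)]. ⇒ new: bird(n), penguin(node1).
[6] rule 6 [penguin(node1) → closed(n)]. ⇒ new: closed(n).
Derived: blue(n) (round 2), locked(n) (round 4), red(n) (round 3), closed(n) (round 6). ready(node1) never appears in any round.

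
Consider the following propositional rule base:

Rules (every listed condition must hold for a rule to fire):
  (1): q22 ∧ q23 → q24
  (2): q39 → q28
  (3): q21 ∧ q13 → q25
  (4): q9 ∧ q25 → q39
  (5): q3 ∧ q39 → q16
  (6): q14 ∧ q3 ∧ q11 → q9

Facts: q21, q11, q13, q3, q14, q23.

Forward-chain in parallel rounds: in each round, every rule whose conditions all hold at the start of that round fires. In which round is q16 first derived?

3

[1] (3) [q21 ∧ q13 → q25]; (6) [q14 ∧ q3 ∧ q11 → q9]. ⇒ new: q25, q9.
[2] (4) [q9 ∧ q25 → q39]. ⇒ new: q39.
[3] (2) [q39 → q28]; (5) [q3 ∧ q39 → q16]. ⇒ new: q28, q16.
q16 first appears in round 3.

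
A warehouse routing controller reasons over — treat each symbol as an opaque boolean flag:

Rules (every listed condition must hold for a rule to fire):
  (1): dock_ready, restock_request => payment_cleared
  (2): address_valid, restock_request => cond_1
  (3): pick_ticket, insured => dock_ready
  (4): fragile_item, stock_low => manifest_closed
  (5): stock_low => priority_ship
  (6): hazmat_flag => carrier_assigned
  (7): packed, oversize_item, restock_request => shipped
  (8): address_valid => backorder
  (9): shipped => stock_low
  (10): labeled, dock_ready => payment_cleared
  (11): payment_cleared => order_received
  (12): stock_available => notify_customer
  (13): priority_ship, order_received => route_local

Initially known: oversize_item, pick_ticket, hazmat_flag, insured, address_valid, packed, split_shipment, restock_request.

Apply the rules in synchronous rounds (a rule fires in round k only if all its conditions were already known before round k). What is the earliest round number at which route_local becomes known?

Round 1 fires (2), (3), (6), (7), (8), giving cond_1, dock_ready, carrier_assigned, shipped, backorder.
Round 2 fires (1), (9), giving payment_cleared, stock_low.
Round 3 fires (5), (11), giving priority_ship, order_received.
Round 4 fires (13), giving route_local.
route_local first appears in round 4.

4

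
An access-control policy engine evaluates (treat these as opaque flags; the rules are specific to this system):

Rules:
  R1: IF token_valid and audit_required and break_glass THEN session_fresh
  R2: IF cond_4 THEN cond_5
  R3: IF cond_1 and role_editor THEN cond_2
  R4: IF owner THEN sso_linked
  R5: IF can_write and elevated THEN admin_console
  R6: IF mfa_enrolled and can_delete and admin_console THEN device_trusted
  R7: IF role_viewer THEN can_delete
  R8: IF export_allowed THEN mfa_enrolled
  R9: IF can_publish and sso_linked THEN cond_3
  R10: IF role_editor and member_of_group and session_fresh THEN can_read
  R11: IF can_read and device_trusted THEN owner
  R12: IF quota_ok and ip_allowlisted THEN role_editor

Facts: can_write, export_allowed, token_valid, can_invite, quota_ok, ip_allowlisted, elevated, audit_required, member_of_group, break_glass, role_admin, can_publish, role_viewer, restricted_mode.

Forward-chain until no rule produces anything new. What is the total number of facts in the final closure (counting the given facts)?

[1] R1 [IF token_valid and audit_required and break_glass THEN session_fresh]; R5 [IF can_write and elevated THEN admin_console]; R7 [IF role_viewer THEN can_delete]; R8 [IF export_allowed THEN mfa_enrolled]; R12 [IF quota_ok and ip_allowlisted THEN role_editor]. ⇒ new: session_fresh, admin_console, can_delete, mfa_enrolled, role_editor.
[2] R6 [IF mfa_enrolled and can_delete and admin_console THEN device_trusted]; R10 [IF role_editor and member_of_group and session_fresh THEN can_read]. ⇒ new: device_trusted, can_read.
[3] R11 [IF can_read and device_trusted THEN owner]. ⇒ new: owner.
[4] R4 [IF owner THEN sso_linked]. ⇒ new: sso_linked.
[5] R9 [IF can_publish and sso_linked THEN cond_3]. ⇒ new: cond_3.
Closure: {admin_console, audit_required, break_glass, can_delete, can_invite, can_publish, can_read, can_write, cond_3, device_trusted, elevated, export_allowed, ip_allowlisted, member_of_group, mfa_enrolled, owner, quota_ok, restricted_mode, role_admin, role_editor, role_viewer, session_fresh, sso_linked, token_valid} — 24 facts.

24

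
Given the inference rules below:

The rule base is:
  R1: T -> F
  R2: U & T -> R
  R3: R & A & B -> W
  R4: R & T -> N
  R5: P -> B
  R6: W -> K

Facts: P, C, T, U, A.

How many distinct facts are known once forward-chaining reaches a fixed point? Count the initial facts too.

[1] R1 [T -> F]; R2 [U & T -> R]; R5 [P -> B]. ⇒ new: F, R, B.
[2] R3 [R & A & B -> W]; R4 [R & T -> N]. ⇒ new: W, N.
[3] R6 [W -> K]. ⇒ new: K.
Closure: {A, B, C, F, K, N, P, R, T, U, W} — 11 facts.

11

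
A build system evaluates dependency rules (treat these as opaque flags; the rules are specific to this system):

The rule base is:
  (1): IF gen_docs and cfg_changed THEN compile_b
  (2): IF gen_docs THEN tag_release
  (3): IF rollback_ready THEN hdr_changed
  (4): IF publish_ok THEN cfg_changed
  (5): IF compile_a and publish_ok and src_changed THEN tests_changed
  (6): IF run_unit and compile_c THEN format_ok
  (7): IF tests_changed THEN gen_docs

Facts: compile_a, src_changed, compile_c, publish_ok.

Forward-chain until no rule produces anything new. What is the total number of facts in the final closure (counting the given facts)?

9

[1] (4) [IF publish_ok THEN cfg_changed]; (5) [IF compile_a and publish_ok and src_changed THEN tests_changed]. ⇒ new: cfg_changed, tests_changed.
[2] (7) [IF tests_changed THEN gen_docs]. ⇒ new: gen_docs.
[3] (1) [IF gen_docs and cfg_changed THEN compile_b]; (2) [IF gen_docs THEN tag_release]. ⇒ new: compile_b, tag_release.
Closure: {cfg_changed, compile_a, compile_b, compile_c, gen_docs, publish_ok, src_changed, tag_release, tests_changed} — 9 facts.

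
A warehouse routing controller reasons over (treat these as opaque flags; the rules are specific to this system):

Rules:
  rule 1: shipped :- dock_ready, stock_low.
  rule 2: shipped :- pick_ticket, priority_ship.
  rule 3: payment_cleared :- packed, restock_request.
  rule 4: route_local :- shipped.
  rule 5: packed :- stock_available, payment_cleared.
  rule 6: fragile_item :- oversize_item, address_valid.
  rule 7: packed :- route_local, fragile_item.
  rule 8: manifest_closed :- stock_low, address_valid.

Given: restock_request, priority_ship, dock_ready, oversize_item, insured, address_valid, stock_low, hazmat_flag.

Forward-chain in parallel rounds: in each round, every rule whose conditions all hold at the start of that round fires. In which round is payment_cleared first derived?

Round 1: rule 1 [shipped :- dock_ready, stock_low.]; rule 6 [fragile_item :- oversize_item, address_valid.]; rule 8 [manifest_closed :- stock_low, address_valid.]. New: shipped, fragile_item, manifest_closed.
Round 2: rule 4 [route_local :- shipped.]. New: route_local.
Round 3: rule 7 [packed :- route_local, fragile_item.]. New: packed.
Round 4: rule 3 [payment_cleared :- packed, restock_request.]. New: payment_cleared.
payment_cleared first appears in round 4.

4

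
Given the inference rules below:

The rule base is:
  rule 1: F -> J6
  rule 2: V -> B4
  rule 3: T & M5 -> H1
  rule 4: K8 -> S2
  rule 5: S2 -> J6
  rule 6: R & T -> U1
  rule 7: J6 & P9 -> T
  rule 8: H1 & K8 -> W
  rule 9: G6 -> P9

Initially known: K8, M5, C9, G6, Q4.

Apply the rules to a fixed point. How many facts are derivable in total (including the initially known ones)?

11

Round 1: rule 4 [K8 -> S2]; rule 9 [G6 -> P9]. Adds S2, P9.
Round 2: rule 5 [S2 -> J6]. Adds J6.
Round 3: rule 7 [J6 & P9 -> T]. Adds T.
Round 4: rule 3 [T & M5 -> H1]. Adds H1.
Round 5: rule 8 [H1 & K8 -> W]. Adds W.
Closure: {C9, G6, H1, J6, K8, M5, P9, Q4, S2, T, W} — 11 facts.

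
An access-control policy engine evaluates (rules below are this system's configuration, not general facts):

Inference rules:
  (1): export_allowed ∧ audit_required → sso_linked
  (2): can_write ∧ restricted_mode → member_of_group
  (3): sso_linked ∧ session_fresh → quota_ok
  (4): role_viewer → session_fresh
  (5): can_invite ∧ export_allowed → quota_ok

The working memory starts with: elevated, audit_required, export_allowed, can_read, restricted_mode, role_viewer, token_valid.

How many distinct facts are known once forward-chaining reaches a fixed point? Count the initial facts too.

10

Round 1: (1) [export_allowed ∧ audit_required → sso_linked]; (4) [role_viewer → session_fresh]. Adds sso_linked, session_fresh.
Round 2: (3) [sso_linked ∧ session_fresh → quota_ok]. Adds quota_ok.
Closure: {audit_required, can_read, elevated, export_allowed, quota_ok, restricted_mode, role_viewer, session_fresh, sso_linked, token_valid} — 10 facts.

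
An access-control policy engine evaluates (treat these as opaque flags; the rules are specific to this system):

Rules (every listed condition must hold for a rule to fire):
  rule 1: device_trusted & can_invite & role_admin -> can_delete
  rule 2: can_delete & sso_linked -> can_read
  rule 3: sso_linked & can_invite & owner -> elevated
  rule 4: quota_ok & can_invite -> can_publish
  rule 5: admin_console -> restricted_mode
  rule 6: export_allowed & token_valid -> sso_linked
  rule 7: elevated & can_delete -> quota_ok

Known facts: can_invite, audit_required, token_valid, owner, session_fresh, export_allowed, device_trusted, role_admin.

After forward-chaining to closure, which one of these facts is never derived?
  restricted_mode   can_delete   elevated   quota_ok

Round 1: rule 1 [device_trusted & can_invite & role_admin -> can_delete]; rule 6 [export_allowed & token_valid -> sso_linked]. Adds can_delete, sso_linked.
Round 2: rule 2 [can_delete & sso_linked -> can_read]; rule 3 [sso_linked & can_invite & owner -> elevated]. Adds can_read, elevated.
Round 3: rule 7 [elevated & can_delete -> quota_ok]. Adds quota_ok.
Round 4: rule 4 [quota_ok & can_invite -> can_publish]. Adds can_publish.
Derived: quota_ok (round 3), can_delete (round 1), elevated (round 2). restricted_mode never appears in any round.

restricted_mode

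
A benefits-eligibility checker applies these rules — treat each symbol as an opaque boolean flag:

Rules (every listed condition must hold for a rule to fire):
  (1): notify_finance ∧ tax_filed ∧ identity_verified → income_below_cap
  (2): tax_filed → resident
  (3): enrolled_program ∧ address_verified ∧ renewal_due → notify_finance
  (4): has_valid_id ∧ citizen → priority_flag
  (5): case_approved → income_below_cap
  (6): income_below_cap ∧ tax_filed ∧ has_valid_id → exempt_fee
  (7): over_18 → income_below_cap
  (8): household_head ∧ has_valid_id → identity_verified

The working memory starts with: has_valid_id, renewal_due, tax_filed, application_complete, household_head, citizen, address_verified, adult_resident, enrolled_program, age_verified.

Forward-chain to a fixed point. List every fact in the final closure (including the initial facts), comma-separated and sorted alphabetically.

address_verified, adult_resident, age_verified, application_complete, citizen, enrolled_program, exempt_fee, has_valid_id, household_head, identity_verified, income_below_cap, notify_finance, priority_flag, renewal_due, resident, tax_filed

Round 1: (2) [tax_filed → resident]; (3) [enrolled_program ∧ address_verified ∧ renewal_due → notify_finance]; (4) [has_valid_id ∧ citizen → priority_flag]; (8) [household_head ∧ has_valid_id → identity_verified]. New: resident, notify_finance, priority_flag, identity_verified.
Round 2: (1) [notify_finance ∧ tax_filed ∧ identity_verified → income_below_cap]. New: income_below_cap.
Round 3: (6) [income_below_cap ∧ tax_filed ∧ has_valid_id → exempt_fee]. New: exempt_fee.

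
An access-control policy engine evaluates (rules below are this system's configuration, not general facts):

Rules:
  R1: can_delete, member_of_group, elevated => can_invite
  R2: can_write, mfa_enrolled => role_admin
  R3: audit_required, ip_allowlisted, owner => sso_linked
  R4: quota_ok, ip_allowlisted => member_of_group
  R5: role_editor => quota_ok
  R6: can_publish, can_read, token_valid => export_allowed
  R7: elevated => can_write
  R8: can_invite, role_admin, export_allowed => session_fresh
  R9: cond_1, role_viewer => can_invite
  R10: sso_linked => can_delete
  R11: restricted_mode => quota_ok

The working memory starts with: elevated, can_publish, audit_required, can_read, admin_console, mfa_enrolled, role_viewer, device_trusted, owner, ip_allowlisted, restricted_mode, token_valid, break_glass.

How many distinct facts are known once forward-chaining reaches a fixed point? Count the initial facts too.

[1] R3 [audit_required, ip_allowlisted, owner => sso_linked]; R6 [can_publish, can_read, token_valid => export_allowed]; R7 [elevated => can_write]; R11 [restricted_mode => quota_ok]. ⇒ new: sso_linked, export_allowed, can_write, quota_ok.
[2] R2 [can_write, mfa_enrolled => role_admin]; R4 [quota_ok, ip_allowlisted => member_of_group]; R10 [sso_linked => can_delete]. ⇒ new: role_admin, member_of_group, can_delete.
[3] R1 [can_delete, member_of_group, elevated => can_invite]. ⇒ new: can_invite.
[4] R8 [can_invite, role_admin, export_allowed => session_fresh]. ⇒ new: session_fresh.
Closure: {admin_console, audit_required, break_glass, can_delete, can_invite, can_publish, can_read, can_write, device_trusted, elevated, export_allowed, ip_allowlisted, member_of_group, mfa_enrolled, owner, quota_ok, restricted_mode, role_admin, role_viewer, session_fresh, sso_linked, token_valid} — 22 facts.

22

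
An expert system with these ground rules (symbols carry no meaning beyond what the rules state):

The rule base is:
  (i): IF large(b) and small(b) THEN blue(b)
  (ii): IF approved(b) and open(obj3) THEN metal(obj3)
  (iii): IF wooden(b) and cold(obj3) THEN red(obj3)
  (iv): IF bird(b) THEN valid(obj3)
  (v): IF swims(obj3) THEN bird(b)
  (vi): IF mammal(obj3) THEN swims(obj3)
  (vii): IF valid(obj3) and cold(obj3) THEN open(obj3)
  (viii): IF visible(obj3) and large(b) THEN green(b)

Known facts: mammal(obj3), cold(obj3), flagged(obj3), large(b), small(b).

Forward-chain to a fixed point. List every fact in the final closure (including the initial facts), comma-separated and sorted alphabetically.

bird(b), blue(b), cold(obj3), flagged(obj3), large(b), mammal(obj3), open(obj3), small(b), swims(obj3), valid(obj3)

Round 1 — (i), (vi), derive blue(b), swims(obj3).
Round 2 — (v), derive bird(b).
Round 3 — (iv), derive valid(obj3).
Round 4 — (vii), derive open(obj3).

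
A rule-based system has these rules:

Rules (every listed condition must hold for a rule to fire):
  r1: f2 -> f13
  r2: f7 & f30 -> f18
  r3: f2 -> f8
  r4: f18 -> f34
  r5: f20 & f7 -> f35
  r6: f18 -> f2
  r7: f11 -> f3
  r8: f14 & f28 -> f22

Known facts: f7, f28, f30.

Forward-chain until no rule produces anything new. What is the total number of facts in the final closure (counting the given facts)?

8

Round 1: r2 [f7 & f30 -> f18]. New: f18.
Round 2: r4 [f18 -> f34]; r6 [f18 -> f2]. New: f34, f2.
Round 3: r1 [f2 -> f13]; r3 [f2 -> f8]. New: f13, f8.
Closure: {f13, f18, f2, f28, f30, f34, f7, f8} — 8 facts.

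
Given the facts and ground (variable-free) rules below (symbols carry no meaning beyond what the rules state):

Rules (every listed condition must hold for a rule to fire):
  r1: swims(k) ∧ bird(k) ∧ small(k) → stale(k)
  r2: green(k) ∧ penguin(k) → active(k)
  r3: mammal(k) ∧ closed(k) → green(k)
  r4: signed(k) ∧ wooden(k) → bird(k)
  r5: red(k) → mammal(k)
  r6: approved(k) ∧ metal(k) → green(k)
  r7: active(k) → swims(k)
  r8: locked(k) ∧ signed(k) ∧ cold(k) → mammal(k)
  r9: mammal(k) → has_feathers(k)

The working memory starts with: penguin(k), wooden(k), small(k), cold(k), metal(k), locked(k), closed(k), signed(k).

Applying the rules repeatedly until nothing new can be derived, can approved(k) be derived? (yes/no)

no

Round 1: r4 [signed(k) ∧ wooden(k) → bird(k)]; r8 [locked(k) ∧ signed(k) ∧ cold(k) → mammal(k)]. Adds bird(k), mammal(k).
Round 2: r3 [mammal(k) ∧ closed(k) → green(k)]; r9 [mammal(k) → has_feathers(k)]. Adds green(k), has_feathers(k).
Round 3: r2 [green(k) ∧ penguin(k) → active(k)]. Adds active(k).
Round 4: r7 [active(k) → swims(k)]. Adds swims(k).
Round 5: r1 [swims(k) ∧ bird(k) ∧ small(k) → stale(k)]. Adds stale(k).
Fixed point reached. No rule has approved(k) as a consequent, and it is not given.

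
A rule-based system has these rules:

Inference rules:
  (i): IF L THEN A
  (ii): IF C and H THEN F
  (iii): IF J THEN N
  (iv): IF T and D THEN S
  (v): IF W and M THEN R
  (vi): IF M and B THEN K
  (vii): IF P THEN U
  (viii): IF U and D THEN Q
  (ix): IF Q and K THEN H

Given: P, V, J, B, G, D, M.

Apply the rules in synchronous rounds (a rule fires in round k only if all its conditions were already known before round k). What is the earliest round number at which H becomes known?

[1] (iii) [IF J THEN N]; (vi) [IF M and B THEN K]; (vii) [IF P THEN U]. ⇒ new: N, K, U.
[2] (viii) [IF U and D THEN Q]. ⇒ new: Q.
[3] (ix) [IF Q and K THEN H]. ⇒ new: H.
H first appears in round 3.

3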